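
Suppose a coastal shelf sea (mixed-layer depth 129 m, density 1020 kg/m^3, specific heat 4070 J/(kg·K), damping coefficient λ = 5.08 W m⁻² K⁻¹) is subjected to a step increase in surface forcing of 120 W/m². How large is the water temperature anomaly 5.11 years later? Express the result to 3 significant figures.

Areal heat capacity C = ρ c_p D = 1020 × 4070 × 129 = 5.36×10^8 J/(m^2 K).
τ = C / λ = 5.36×10^8 / 5.08 = 1.05×10^8 s.
Equilibrium anomaly ΔT_eq = F / λ = 120 / 5.08 = 23.6 K.
t = 5.11 years = 1.61×10^8 s, so t/τ = 1.53.
ΔT(t) = ΔT_eq (1 − e^(−t/τ)) = 23.6 × (1 − e^−1.53) = 18.5 K.

18.5 K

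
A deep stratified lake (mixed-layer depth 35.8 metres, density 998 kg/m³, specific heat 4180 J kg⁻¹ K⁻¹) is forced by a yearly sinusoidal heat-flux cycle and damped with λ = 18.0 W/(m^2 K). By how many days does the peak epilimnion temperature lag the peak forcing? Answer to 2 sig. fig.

Areal heat capacity C = ρ c_p D = 998 × 4180 × 35.8 = 1.49×10^8 J/(m^2 K).
ω = 2π / 3.15×10^7 s = 1.99×10^-7 s⁻¹.
Phase lag φ = arctan(Cω/λ) = arctan(29.8/18.0) = 1.03 rad.
Time lag = φ / ω = 1.03 / 1.99×10^-7 = 5.15×10^6 s = 59.6 days.

60 days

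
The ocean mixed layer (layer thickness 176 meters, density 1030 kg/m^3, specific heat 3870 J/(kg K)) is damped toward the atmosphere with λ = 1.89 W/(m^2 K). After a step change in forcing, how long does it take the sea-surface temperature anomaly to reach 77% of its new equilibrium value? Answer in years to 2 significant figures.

Areal heat capacity C = ρ c_p D = 1030 × 3870 × 176 = 7.02×10^8 J/(m^2 K).
τ = C / λ = 7.02×10^8 / 1.89 = 3.71×10^8 s.
Fraction reached: 1 − e^(−t/τ) = 0.77 ⇒ t = −τ ln(1 − 0.77) = τ × 1.47.
t = 5.46×10^8 s = 17.3 years.

17 years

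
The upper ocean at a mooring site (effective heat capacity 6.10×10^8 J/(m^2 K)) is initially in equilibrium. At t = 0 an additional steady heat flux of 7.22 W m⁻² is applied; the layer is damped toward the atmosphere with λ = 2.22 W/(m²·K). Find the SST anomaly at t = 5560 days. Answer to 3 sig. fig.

Areal heat capacity C = 6.10×10^8 J/(m^2 K) (given).
τ = C / λ = 6.10×10^8 / 2.22 = 2.75×10^8 s.
Equilibrium anomaly ΔT_eq = F / λ = 7.22 / 2.22 = 3.25 K.
t = 5560 days = 4.80×10^8 s, so t/τ = 1.75.
ΔT(t) = ΔT_eq (1 − e^(−t/τ)) = 3.25 × (1 − e^−1.75) = 2.69 K.

2.69 K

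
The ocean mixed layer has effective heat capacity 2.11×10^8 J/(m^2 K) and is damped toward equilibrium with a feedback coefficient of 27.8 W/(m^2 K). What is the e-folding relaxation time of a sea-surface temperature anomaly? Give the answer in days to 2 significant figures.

Areal heat capacity C = 2.11×10^8 J/(m^2 K) (given).
Relaxation time τ = C / λ = 2.11×10^8 / 27.8 = 7.59×10^6 s.
In days: 7.59×10^6 s / (86400 s/day) = 87.8 days.

88 days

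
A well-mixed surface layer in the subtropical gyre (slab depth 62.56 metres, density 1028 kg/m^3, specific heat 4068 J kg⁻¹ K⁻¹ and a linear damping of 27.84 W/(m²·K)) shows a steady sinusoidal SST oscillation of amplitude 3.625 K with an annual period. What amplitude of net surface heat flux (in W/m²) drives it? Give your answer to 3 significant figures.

214

Areal heat capacity C = ρ c_p D = 1028 × 4068 × 62.56 = 2.62×10^8 J m⁻² K⁻¹.
ω = 2π / 3.15×10^7 s = 1.99×10^-7 s⁻¹.
√((Cω)² + λ²) = √((52.1)² + 27.84²) = 59.1 W/(m²·K).
F₀ = A × √((Cω)²+λ²) = 3.625 × 59.1 = 214 W/m².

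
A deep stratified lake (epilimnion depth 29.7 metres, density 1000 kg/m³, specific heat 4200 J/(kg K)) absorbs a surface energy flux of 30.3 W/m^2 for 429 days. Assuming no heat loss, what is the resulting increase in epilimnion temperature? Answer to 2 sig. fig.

9.0 K

Areal heat capacity C = ρ c_p D = 1000 × 4200 × 29.7 = 1.25×10^8 J/(m²·K).
Net heat input Q = F Δt = 30.3 × (429 days × 86400 s/day) = 1.12×10^9 J/m².
ΔT = Q / C = 1.12×10^9 / 1.25×10^8 = 9.00 K.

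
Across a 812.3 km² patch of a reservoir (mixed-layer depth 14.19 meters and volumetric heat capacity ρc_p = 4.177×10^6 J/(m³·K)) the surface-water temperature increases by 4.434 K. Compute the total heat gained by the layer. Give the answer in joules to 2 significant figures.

2.1×10^17 J

Areal heat capacity C = ρc_p × D = 4.177×10^6 × 14.19 = 5.93×10^7 J/(m²·K).
Heat per unit area: q = C ΔT = 5.93×10^7 × 4.434 = 2.63×10^8 J/m².
Total heat: Q = q × A = 2.63×10^8 × (812.3 × 10⁶ m²) = 2.13×10^17 J.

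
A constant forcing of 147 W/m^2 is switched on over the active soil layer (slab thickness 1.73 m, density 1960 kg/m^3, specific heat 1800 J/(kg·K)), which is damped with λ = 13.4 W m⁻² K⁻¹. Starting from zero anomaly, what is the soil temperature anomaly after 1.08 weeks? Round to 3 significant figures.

Areal heat capacity C = ρ c_p D = 1960 × 1800 × 1.73 = 6.10×10^6 J m⁻² K⁻¹.
τ = C / λ = 6.10×10^6 / 13.4 = 4.55×10^5 s.
Equilibrium anomaly ΔT_eq = F / λ = 147 / 13.4 = 11.0 K.
t = 1.08 weeks = 6.53×10^5 s, so t/τ = 1.43.
ΔT(t) = ΔT_eq (1 − e^(−t/τ)) = 11.0 × (1 − e^−1.43) = 8.36 K.

8.36 K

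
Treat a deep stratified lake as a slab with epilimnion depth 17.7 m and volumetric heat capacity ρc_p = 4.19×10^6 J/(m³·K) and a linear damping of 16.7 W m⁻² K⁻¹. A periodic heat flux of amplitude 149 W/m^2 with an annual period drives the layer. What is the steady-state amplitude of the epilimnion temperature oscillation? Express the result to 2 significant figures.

Areal heat capacity C = ρc_p × D = 4.19×10^6 × 17.7 = 7.42×10^7 J/(m²·K).
Angular frequency ω = 2π / T = 2π / 3.15×10^7 s = 1.99×10^-7 s⁻¹.
√((Cω)² + λ²) = √((14.8)² + 16.7²) = 22.3 W/(m²·K).
Amplitude A = F₀ / √((Cω)²+λ²) = 149 / 22.3 = 6.68 K.

6.7 K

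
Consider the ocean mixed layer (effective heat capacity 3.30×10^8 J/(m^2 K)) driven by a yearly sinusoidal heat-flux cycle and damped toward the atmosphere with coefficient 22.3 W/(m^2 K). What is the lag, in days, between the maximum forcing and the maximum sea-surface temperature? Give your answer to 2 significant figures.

72 days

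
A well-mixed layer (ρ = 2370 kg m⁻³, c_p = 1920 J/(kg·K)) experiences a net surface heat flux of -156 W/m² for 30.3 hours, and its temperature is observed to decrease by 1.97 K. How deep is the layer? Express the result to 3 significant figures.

1.90 m

Heat input Q = F Δt = -156 × 1.09×10^5 s = -1.70×10^7 J/m².
Required areal heat capacity C = Q / ΔT = 8.64×10^6 J/(m²·K).
Depth D = C / (ρ c_p) = 8.64×10^6 / (2370 × 1920) = 1.90 m.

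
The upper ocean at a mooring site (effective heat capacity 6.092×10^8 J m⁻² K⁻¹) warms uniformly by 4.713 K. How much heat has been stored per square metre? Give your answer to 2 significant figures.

Areal heat capacity C = 6.092×10^8 J m⁻² K⁻¹ (given).
ΔQ = C ΔT = 6.09×10^8 × 4.713 = 2.87×10^9 J/m².

2.9×10^9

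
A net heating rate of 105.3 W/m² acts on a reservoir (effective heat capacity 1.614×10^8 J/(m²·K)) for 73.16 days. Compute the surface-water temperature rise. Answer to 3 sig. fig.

4.12 K

Areal heat capacity C = 1.614×10^8 J/(m²·K) (given).
Net heat input Q = F Δt = 105.3 × (73.16 days × 86400 s/day) = 6.66×10^8 J/m².
ΔT = Q / C = 6.66×10^8 / 1.61×10^8 = 4.12 K.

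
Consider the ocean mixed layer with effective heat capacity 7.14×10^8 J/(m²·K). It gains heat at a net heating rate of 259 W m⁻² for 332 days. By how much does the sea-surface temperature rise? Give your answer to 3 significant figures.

10.4 K

Areal heat capacity C = 7.14×10^8 J/(m²·K) (given).
Net heat input Q = F Δt = 259 × (332 days × 86400 s/day) = 7.43×10^9 J/m².
ΔT = Q / C = 7.43×10^9 / 7.14×10^8 = 10.4 K.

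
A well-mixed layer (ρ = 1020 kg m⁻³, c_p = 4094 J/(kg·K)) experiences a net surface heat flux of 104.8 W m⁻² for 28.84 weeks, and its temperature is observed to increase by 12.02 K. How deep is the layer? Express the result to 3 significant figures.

Heat input Q = F Δt = 104.8 × 1.74×10^7 s = 1.83×10^9 J/m².
Required areal heat capacity C = Q / ΔT = 1.52×10^8 J/(m²·K).
Depth D = C / (ρ c_p) = 1.52×10^8 / (1020 × 4094) = 36.4 m.

36.4 m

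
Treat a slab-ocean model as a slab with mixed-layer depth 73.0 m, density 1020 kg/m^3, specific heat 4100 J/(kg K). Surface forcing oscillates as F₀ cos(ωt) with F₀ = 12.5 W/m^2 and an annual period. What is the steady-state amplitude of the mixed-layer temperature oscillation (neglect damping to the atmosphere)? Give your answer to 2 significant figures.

0.21 K

Areal heat capacity C = ρ c_p D = 1020 × 4100 × 73.0 = 3.05×10^8 J/(m^2 K).
Angular frequency ω = 2π / T = 2π / 3.15×10^7 s = 1.99×10^-7 s⁻¹.
Cω = 3.05×10^8 × 1.99×10^-7 = 60.8 W/(m²·K).
Amplitude A = F₀ / (Cω) = 12.5 / 60.8 = 0.206 K.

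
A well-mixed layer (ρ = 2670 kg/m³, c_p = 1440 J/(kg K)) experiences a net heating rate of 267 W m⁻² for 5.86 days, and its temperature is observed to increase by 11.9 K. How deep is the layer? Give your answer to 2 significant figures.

3.0 m

Heat input Q = F Δt = 267 × 5.06×10^5 s = 1.35×10^8 J/m².
Required areal heat capacity C = Q / ΔT = 1.14×10^7 J/(m²·K).
Depth D = C / (ρ c_p) = 1.14×10^7 / (2670 × 1440) = 2.95 m.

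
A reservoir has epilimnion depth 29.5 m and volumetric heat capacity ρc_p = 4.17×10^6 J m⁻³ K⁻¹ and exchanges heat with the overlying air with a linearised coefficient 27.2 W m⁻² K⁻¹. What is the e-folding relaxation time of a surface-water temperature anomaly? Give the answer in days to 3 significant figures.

52.3 days

Areal heat capacity C = ρc_p × D = 4.17×10^6 × 29.5 = 1.23×10^8 J/(m²·K).
Relaxation time τ = C / λ = 1.23×10^8 / 27.2 = 4.52×10^6 s.
In days: 4.52×10^6 s / (86400 s/day) = 52.3 days.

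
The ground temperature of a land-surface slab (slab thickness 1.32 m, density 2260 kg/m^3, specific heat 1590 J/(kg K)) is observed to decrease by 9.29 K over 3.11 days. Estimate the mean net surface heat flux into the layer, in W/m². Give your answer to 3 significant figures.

Areal heat capacity C = ρ c_p D = 2260 × 1590 × 1.32 = 4.74×10^6 J/(m^2 K).
Required heat per unit area: Q = C ΔT = 4.74×10^6 × -9.29 = -4.41×10^7 J/m².
Flux F = Q / Δt = -4.41×10^7 / 2.69×10^5 s = -164 W/m².

-164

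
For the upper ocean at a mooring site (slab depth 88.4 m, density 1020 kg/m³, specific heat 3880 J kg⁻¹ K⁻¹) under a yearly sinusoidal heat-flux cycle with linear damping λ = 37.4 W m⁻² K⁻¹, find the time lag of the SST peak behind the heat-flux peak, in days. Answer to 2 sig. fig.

Areal heat capacity C = ρ c_p D = 1020 × 3880 × 88.4 = 3.50×10^8 J m⁻² K⁻¹.
ω = 2π / 3.15×10^7 s = 1.99×10^-7 s⁻¹.
Phase lag φ = arctan(Cω/λ) = arctan(69.7/37.4) = 1.08 rad.
Time lag = φ / ω = 1.08 / 1.99×10^-7 = 5.41×10^6 s = 62.6 days.

63 days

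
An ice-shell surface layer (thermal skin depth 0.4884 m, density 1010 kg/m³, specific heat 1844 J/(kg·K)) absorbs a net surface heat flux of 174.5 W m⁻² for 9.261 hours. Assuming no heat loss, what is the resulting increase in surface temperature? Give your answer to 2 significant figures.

Areal heat capacity C = ρ c_p D = 1010 × 1844 × 0.4884 = 9.10×10^5 J m⁻² K⁻¹.
Net heat input Q = F Δt = 174.5 × (9.261 hours × 3600 s/hour) = 5.82×10^6 J/m².
ΔT = Q / C = 5.82×10^6 / 9.10×10^5 = 6.40 K.

6.4 K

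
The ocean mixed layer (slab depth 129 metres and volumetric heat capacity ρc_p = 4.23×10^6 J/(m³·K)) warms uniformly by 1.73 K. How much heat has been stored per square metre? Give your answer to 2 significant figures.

9.4×10^8

Areal heat capacity C = ρc_p × D = 4.23×10^6 × 129 = 5.46×10^8 J/(m^2 K).
ΔQ = C ΔT = 5.46×10^8 × 1.73 = 9.44×10^8 J/m².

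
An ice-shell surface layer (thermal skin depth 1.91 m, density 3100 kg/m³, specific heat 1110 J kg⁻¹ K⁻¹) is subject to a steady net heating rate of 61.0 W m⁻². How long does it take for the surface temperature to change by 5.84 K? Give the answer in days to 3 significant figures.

7.28 days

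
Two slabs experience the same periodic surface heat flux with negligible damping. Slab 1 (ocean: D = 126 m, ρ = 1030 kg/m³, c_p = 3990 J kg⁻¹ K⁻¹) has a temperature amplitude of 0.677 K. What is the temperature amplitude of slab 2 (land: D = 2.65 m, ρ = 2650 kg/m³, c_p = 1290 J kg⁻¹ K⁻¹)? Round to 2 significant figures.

39 K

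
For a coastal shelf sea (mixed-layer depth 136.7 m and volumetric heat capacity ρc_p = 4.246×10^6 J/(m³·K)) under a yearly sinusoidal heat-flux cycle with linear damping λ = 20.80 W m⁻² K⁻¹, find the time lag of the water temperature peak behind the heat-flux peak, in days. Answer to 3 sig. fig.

Areal heat capacity C = ρc_p × D = 4.246×10^6 × 136.7 = 5.80×10^8 J m⁻² K⁻¹.
ω = 2π / 3.15×10^7 s = 1.99×10^-7 s⁻¹.
Phase lag φ = arctan(Cω/λ) = arctan(116/20.80) = 1.39 rad.
Time lag = φ / ω = 1.39 / 1.99×10^-7 = 6.99×10^6 s = 80.9 days.

80.9 days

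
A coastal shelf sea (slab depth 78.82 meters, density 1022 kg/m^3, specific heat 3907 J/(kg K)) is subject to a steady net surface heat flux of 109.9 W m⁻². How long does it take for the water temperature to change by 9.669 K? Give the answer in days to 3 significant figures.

Areal heat capacity C = ρ c_p D = 1022 × 3907 × 78.82 = 3.15×10^8 J/(m^2 K).
Time required: Δt = C ΔT / F = 3.15×10^8 × 9.669 / 109.9 = 2.77×10^7 s.
In days: 2.77×10^7 s / (86400 s/day) = 320 days.

320 days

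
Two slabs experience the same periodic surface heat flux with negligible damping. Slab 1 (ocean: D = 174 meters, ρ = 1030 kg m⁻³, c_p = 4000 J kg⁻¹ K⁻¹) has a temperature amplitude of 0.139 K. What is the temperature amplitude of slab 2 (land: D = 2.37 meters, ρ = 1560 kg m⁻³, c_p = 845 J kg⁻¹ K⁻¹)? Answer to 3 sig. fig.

31.9 K

C_ocean = 7.17×10^8 J/(m²·K); C_land = 3.12×10^6 J/(m²·K).
A ∝ 1/C ⇒ A_land = A_ocean × C_ocean/C_land = 0.139 × 229 = 31.9 K.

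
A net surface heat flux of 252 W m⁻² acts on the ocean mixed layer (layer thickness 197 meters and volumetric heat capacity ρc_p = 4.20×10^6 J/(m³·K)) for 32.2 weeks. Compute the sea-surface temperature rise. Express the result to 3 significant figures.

5.93 K

Areal heat capacity C = ρc_p × D = 4.20×10^6 × 197 = 8.27×10^8 J m⁻² K⁻¹.
Net heat input Q = F Δt = 252 × (32.2 weeks × 6.048×10^5 s/week) = 4.91×10^9 J/m².
ΔT = Q / C = 4.91×10^9 / 8.27×10^8 = 5.93 K.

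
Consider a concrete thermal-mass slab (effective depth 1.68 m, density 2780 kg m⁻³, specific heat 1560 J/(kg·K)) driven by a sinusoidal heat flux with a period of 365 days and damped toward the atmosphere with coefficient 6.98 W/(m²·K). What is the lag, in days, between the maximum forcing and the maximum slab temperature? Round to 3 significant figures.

11.9 days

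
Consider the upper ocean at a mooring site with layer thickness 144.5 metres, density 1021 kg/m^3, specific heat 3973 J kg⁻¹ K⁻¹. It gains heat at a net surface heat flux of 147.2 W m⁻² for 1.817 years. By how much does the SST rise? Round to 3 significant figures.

Areal heat capacity C = ρ c_p D = 1021 × 3973 × 144.5 = 5.86×10^8 J/(m^2 K).
Net heat input Q = F Δt = 147.2 × (1.817 years × 3.156×10^7 s/year) = 8.44×10^9 J/m².
ΔT = Q / C = 8.44×10^9 / 5.86×10^8 = 14.4 K.

14.4 K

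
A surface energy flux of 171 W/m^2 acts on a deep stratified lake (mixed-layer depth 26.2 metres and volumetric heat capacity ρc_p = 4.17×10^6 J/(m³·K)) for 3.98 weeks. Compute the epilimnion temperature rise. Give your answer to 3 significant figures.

3.77 K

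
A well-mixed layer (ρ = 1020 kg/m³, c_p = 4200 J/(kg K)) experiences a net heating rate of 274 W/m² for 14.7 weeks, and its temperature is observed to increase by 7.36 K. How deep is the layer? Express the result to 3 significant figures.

Heat input Q = F Δt = 274 × 8.89×10^6 s = 2.44×10^9 J/m².
Required areal heat capacity C = Q / ΔT = 3.31×10^8 J/(m²·K).
Depth D = C / (ρ c_p) = 3.31×10^8 / (1020 × 4200) = 77.3 m.

77.3 m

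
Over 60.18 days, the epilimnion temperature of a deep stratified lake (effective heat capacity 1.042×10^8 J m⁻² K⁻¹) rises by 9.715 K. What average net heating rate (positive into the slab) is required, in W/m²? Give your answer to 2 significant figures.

190

Areal heat capacity C = 1.042×10^8 J m⁻² K⁻¹ (given).
Required heat per unit area: Q = C ΔT = 1.04×10^8 × 9.715 = 1.01×10^9 J/m².
Flux F = Q / Δt = 1.01×10^9 / 5.20×10^6 s = 195 W/m².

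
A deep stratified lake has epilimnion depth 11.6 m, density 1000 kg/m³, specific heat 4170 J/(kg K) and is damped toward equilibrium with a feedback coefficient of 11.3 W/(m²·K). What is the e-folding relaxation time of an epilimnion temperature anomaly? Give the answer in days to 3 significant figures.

49.5 days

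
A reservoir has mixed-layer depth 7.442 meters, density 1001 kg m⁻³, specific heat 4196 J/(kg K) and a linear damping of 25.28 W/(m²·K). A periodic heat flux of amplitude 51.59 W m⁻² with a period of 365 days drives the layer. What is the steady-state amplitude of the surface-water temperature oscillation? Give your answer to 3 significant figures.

1.98 K

Areal heat capacity C = ρ c_p D = 1001 × 4196 × 7.442 = 3.13×10^7 J/(m^2 K).
Angular frequency ω = 2π / T = 2π / 3.15×10^7 s = 1.99×10^-7 s⁻¹.
√((Cω)² + λ²) = √((6.23)² + 25.28²) = 26.0 W/(m²·K).
Amplitude A = F₀ / √((Cω)²+λ²) = 51.59 / 26.0 = 1.98 K.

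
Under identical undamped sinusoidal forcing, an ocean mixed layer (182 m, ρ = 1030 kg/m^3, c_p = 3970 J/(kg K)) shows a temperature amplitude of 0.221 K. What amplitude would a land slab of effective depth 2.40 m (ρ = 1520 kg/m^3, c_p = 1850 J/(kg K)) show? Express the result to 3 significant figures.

C_ocean = 7.44×10^8 J/(m²·K); C_land = 6.75×10^6 J/(m²·K).
A ∝ 1/C ⇒ A_land = A_ocean × C_ocean/C_land = 0.221 × 110 = 24.4 K.

24.4 K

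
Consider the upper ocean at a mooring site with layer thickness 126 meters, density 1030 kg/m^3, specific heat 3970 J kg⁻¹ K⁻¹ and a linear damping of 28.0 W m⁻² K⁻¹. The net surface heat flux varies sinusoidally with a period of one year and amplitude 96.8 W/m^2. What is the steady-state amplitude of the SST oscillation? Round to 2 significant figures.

0.91 K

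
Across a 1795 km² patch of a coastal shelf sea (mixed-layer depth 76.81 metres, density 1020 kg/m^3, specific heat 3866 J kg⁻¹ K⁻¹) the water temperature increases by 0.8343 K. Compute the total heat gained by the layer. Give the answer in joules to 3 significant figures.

Areal heat capacity C = ρ c_p D = 1020 × 3866 × 76.81 = 3.03×10^8 J/(m²·K).
Heat per unit area: q = C ΔT = 3.03×10^8 × 0.8343 = 2.53×10^8 J/m².
Total heat: Q = q × A = 2.53×10^8 × (1795 × 10⁶ m²) = 4.54×10^17 J.

4.54×10^17 J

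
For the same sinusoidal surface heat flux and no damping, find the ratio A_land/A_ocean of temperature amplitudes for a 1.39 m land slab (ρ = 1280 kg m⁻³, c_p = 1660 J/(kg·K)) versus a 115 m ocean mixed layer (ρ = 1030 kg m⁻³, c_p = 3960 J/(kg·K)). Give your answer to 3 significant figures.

159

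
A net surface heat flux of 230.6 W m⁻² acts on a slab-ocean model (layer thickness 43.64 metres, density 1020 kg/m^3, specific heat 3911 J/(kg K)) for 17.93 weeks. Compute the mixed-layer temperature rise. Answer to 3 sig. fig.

14.4 K

Areal heat capacity C = ρ c_p D = 1020 × 3911 × 43.64 = 1.74×10^8 J m⁻² K⁻¹.
Net heat input Q = F Δt = 230.6 × (17.93 weeks × 6.048×10^5 s/week) = 2.50×10^9 J/m².
ΔT = Q / C = 2.50×10^9 / 1.74×10^8 = 14.4 K.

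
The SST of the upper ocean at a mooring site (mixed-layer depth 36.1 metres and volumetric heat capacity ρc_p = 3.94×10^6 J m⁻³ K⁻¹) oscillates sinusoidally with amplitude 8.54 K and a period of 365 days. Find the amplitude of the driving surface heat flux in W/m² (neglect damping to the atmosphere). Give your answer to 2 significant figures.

Areal heat capacity C = ρc_p × D = 3.94×10^6 × 36.1 = 1.42×10^8 J/(m²·K).
ω = 2π / 3.15×10^7 s = 1.99×10^-7 s⁻¹.
Cω = 1.42×10^8 × 1.99×10^-7 = 28.3 W/(m²·K).
F₀ = A × Cω = 8.54 × 28.3 = 242 W/m².

240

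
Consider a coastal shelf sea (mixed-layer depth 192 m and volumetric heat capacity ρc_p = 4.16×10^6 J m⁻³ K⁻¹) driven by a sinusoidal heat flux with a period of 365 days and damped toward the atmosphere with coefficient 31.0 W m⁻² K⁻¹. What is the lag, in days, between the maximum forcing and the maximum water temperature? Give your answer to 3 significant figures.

80.1 days

Areal heat capacity C = ρc_p × D = 4.16×10^6 × 192 = 7.99×10^8 J m⁻² K⁻¹.
ω = 2π / 3.15×10^7 s = 1.99×10^-7 s⁻¹.
Phase lag φ = arctan(Cω/λ) = arctan(159/31.0) = 1.38 rad.
Time lag = φ / ω = 1.38 / 1.99×10^-7 = 6.92×10^6 s = 80.1 days.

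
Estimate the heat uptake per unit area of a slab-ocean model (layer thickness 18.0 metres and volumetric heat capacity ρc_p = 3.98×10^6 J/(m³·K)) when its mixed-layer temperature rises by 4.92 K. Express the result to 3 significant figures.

Areal heat capacity C = ρc_p × D = 3.98×10^6 × 18.0 = 7.16×10^7 J/(m^2 K).
ΔQ = C ΔT = 7.16×10^7 × 4.92 = 3.52×10^8 J/m².

3.52×10^8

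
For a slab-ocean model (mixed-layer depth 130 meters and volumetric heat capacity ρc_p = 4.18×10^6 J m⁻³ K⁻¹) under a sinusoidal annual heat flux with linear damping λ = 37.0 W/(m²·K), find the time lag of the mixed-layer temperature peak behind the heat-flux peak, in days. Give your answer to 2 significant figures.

Areal heat capacity C = ρc_p × D = 4.18×10^6 × 130 = 5.43×10^8 J/(m^2 K).
ω = 2π / 3.15×10^7 s = 1.99×10^-7 s⁻¹.
Phase lag φ = arctan(Cω/λ) = arctan(108/37.0) = 1.24 rad.
Time lag = φ / ω = 1.24 / 1.99×10^-7 = 6.23×10^6 s = 72.1 days.

72 days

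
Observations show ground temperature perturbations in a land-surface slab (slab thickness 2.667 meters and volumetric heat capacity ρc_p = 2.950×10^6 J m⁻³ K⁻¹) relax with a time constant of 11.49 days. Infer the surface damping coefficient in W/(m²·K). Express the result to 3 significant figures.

7.93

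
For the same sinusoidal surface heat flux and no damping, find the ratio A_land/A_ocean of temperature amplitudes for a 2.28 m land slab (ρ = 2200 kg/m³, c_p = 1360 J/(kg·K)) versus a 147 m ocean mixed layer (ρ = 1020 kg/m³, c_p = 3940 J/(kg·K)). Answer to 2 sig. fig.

87

C_ocean = 1020 × 3940 × 147 = 5.91×10^8 J/(m²·K).
C_land = 2200 × 1360 × 2.28 = 6.82×10^6 J/(m²·K).
Undamped amplitude ∝ 1/C, so A_land/A_ocean = C_ocean/C_land = 86.6.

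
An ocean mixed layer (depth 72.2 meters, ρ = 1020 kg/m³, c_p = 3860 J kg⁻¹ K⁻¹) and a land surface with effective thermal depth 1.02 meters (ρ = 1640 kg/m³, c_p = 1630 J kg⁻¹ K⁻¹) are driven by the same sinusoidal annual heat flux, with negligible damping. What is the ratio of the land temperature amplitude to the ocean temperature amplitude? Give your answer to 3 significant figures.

C_ocean = 1020 × 3860 × 72.2 = 2.84×10^8 J/(m²·K).
C_land = 1640 × 1630 × 1.02 = 2.73×10^6 J/(m²·K).
Undamped amplitude ∝ 1/C, so A_land/A_ocean = C_ocean/C_land = 104.

104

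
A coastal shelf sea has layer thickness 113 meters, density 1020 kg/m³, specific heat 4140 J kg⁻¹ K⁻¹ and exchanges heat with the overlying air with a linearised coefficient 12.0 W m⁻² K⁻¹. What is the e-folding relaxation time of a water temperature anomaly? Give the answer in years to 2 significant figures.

Areal heat capacity C = ρ c_p D = 1020 × 4140 × 113 = 4.77×10^8 J/(m^2 K).
Relaxation time τ = C / λ = 4.77×10^8 / 12.0 = 3.98×10^7 s.
In years: 3.98×10^7 s / (3.156×10^7 s/year) = 1.26 years.

1.3 years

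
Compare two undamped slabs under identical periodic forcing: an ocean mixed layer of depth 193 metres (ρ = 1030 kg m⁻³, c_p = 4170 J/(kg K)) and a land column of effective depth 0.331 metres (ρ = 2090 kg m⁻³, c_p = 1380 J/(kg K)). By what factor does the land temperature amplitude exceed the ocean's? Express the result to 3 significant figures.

868

C_ocean = 1030 × 4170 × 193 = 8.29×10^8 J/(m²·K).
C_land = 2090 × 1380 × 0.331 = 9.55×10^5 J/(m²·K).
Undamped amplitude ∝ 1/C, so A_land/A_ocean = C_ocean/C_land = 868.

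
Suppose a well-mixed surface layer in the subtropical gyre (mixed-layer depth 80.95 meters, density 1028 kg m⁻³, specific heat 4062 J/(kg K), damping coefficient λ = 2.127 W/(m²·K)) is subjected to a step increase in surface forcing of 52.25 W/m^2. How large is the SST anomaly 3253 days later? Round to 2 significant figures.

20 K

Areal heat capacity C = ρ c_p D = 1028 × 4062 × 80.95 = 3.38×10^8 J/(m²·K).
τ = C / λ = 3.38×10^8 / 2.127 = 1.59×10^8 s.
Equilibrium anomaly ΔT_eq = F / λ = 52.25 / 2.127 = 24.6 K.
t = 3253 days = 2.81×10^8 s, so t/τ = 1.77.
ΔT(t) = ΔT_eq (1 − e^(−t/τ)) = 24.6 × (1 − e^−1.77) = 20.4 K.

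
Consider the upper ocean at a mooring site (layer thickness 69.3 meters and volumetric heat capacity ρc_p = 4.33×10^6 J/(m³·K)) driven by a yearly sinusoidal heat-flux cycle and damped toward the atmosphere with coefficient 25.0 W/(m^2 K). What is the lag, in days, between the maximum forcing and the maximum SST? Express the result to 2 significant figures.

68 days

Areal heat capacity C = ρc_p × D = 4.33×10^6 × 69.3 = 3.00×10^8 J m⁻² K⁻¹.
ω = 2π / 3.15×10^7 s = 1.99×10^-7 s⁻¹.
Phase lag φ = arctan(Cω/λ) = arctan(59.8/25.0) = 1.17 rad.
Time lag = φ / ω = 1.17 / 1.99×10^-7 = 5.90×10^6 s = 68.2 days.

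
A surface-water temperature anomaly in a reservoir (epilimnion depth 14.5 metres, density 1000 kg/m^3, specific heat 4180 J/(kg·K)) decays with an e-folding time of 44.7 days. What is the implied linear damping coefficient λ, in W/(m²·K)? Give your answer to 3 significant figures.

15.7

Areal heat capacity C = ρ c_p D = 1000 × 4180 × 14.5 = 6.06×10^7 J/(m²·K).
τ = 44.7 days = 3.86×10^6 s.
λ = C / τ = 6.06×10^7 / 3.86×10^6 = 15.7 W/(m²·K).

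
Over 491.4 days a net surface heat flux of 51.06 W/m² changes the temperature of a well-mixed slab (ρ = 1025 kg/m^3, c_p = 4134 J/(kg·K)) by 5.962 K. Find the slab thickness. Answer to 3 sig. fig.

Heat input Q = F Δt = 51.06 × 4.25×10^7 s = 2.17×10^9 J/m².
Required areal heat capacity C = Q / ΔT = 3.64×10^8 J/(m²·K).
Depth D = C / (ρ c_p) = 3.64×10^8 / (1025 × 4134) = 85.8 m.

85.8 m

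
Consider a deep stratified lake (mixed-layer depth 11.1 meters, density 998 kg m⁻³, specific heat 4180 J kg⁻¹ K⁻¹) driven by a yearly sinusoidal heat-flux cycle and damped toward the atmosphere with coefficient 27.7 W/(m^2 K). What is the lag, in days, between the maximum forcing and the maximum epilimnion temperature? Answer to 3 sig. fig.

Areal heat capacity C = ρ c_p D = 998 × 4180 × 11.1 = 4.63×10^7 J/(m²·K).
ω = 2π / 3.15×10^7 s = 1.99×10^-7 s⁻¹.
Phase lag φ = arctan(Cω/λ) = arctan(9.23/27.7) = 0.322 rad.
Time lag = φ / ω = 0.322 / 1.99×10^-7 = 1.61×10^6 s = 18.7 days.

18.7 days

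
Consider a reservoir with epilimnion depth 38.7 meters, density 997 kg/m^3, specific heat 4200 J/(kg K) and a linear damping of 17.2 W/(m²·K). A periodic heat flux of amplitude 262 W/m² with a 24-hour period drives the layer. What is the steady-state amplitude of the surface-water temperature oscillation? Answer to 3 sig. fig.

0.0222 K

Areal heat capacity C = ρ c_p D = 997 × 4200 × 38.7 = 1.62×10^8 J/(m²·K).
Angular frequency ω = 2π / T = 2π / 86400 s = 7.27×10^-5 s⁻¹.
√((Cω)² + λ²) = √((11800)² + 17.2²) = 11800 W/(m²·K).
Amplitude A = F₀ / √((Cω)²+λ²) = 262 / 11800 = 0.0222 K.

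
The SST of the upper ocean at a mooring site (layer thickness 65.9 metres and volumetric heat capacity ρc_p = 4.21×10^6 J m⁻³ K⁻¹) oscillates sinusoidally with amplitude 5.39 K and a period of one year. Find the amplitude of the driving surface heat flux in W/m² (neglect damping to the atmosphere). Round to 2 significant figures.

300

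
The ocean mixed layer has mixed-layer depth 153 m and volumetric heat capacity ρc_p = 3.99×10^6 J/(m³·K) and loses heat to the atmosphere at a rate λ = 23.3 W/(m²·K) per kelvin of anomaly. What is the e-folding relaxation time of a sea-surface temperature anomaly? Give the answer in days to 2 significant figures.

300 days

Areal heat capacity C = ρc_p × D = 3.99×10^6 × 153 = 6.10×10^8 J/(m²·K).
Relaxation time τ = C / λ = 6.10×10^8 / 23.3 = 2.62×10^7 s.
In days: 2.62×10^7 s / (86400 s/day) = 303 days.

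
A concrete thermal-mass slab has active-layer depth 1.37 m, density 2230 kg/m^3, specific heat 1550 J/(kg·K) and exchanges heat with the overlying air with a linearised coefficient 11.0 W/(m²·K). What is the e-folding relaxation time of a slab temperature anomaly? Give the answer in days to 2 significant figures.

5.0 days

Areal heat capacity C = ρ c_p D = 2230 × 1550 × 1.37 = 4.74×10^6 J/(m^2 K).
Relaxation time τ = C / λ = 4.74×10^6 / 11.0 = 4.30×10^5 s.
In days: 4.30×10^5 s / (86400 s/day) = 4.98 days.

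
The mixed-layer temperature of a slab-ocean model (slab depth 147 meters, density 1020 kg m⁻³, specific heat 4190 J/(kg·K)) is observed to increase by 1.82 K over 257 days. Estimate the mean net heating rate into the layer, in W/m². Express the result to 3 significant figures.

Areal heat capacity C = ρ c_p D = 1020 × 4190 × 147 = 6.28×10^8 J/(m^2 K).
Required heat per unit area: Q = C ΔT = 6.28×10^8 × 1.82 = 1.14×10^9 J/m².
Flux F = Q / Δt = 1.14×10^9 / 2.22×10^7 s = 51.5 W/m².

51.5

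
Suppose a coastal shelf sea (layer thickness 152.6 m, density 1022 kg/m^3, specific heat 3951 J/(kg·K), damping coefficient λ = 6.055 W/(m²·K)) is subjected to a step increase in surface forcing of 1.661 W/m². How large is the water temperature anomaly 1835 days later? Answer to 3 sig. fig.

0.217 K

Areal heat capacity C = ρ c_p D = 1022 × 3951 × 152.6 = 6.16×10^8 J/(m²·K).
τ = C / λ = 6.16×10^8 / 6.055 = 1.02×10^8 s.
Equilibrium anomaly ΔT_eq = F / λ = 1.661 / 6.055 = 0.274 K.
t = 1835 days = 1.59×10^8 s, so t/τ = 1.56.
ΔT(t) = ΔT_eq (1 − e^(−t/τ)) = 0.274 × (1 − e^−1.56) = 0.217 K.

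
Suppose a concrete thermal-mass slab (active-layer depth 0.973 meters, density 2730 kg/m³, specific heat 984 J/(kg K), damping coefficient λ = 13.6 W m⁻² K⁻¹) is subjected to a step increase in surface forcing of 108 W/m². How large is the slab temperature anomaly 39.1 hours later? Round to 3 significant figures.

4.12 K

Areal heat capacity C = ρ c_p D = 2730 × 984 × 0.973 = 2.61×10^6 J m⁻² K⁻¹.
τ = C / λ = 2.61×10^6 / 13.6 = 1.92×10^5 s.
Equilibrium anomaly ΔT_eq = F / λ = 108 / 13.6 = 7.94 K.
t = 39.1 hours = 1.41×10^5 s, so t/τ = 0.732.
ΔT(t) = ΔT_eq (1 − e^(−t/τ)) = 7.94 × (1 − e^−0.732) = 4.12 K.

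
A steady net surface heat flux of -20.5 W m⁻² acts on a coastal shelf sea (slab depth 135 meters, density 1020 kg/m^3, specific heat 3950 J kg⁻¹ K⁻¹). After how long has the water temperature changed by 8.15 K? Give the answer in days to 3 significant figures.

Areal heat capacity C = ρ c_p D = 1020 × 3950 × 135 = 5.44×10^8 J/(m²·K).
Time required: Δt = C ΔT / F = 5.44×10^8 × -8.15 / -20.5 = 2.16×10^8 s.
In days: 2.16×10^8 s / (86400 s/day) = 2500 days.

2500 days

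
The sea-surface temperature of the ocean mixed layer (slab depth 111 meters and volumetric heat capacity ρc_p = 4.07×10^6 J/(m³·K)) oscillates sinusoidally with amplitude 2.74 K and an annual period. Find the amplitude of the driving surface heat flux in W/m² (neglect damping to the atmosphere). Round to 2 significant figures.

Areal heat capacity C = ρc_p × D = 4.07×10^6 × 111 = 4.52×10^8 J/(m²·K).
ω = 2π / 3.15×10^7 s = 1.99×10^-7 s⁻¹.
Cω = 4.52×10^8 × 1.99×10^-7 = 90.0 W/(m²·K).
F₀ = A × Cω = 2.74 × 90.0 = 247 W/m².

250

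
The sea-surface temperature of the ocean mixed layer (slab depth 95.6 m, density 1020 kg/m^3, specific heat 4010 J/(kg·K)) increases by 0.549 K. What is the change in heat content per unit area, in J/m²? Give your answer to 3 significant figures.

2.15×10^8

Areal heat capacity C = ρ c_p D = 1020 × 4010 × 95.6 = 3.91×10^8 J/(m^2 K).
ΔQ = C ΔT = 3.91×10^8 × 0.549 = 2.15×10^8 J/m².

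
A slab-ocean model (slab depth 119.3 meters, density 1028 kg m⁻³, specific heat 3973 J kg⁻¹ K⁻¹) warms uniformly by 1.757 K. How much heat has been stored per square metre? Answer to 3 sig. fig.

8.56×10^8

Areal heat capacity C = ρ c_p D = 1028 × 3973 × 119.3 = 4.87×10^8 J/(m^2 K).
ΔQ = C ΔT = 4.87×10^8 × 1.757 = 8.56×10^8 J/m².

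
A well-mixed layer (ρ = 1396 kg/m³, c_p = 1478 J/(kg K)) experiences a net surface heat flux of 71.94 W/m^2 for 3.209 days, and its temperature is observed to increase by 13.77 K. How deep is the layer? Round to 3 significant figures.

0.702 m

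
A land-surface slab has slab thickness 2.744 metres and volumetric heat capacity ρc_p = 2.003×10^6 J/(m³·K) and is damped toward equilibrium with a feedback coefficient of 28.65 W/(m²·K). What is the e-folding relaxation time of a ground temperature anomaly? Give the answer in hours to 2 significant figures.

53 hours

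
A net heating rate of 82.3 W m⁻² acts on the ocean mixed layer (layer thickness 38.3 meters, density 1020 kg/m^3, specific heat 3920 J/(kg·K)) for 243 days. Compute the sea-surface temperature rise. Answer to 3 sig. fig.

11.3 K

Areal heat capacity C = ρ c_p D = 1020 × 3920 × 38.3 = 1.53×10^8 J/(m^2 K).
Net heat input Q = F Δt = 82.3 × (243 days × 86400 s/day) = 1.73×10^9 J/m².
ΔT = Q / C = 1.73×10^9 / 1.53×10^8 = 11.3 K.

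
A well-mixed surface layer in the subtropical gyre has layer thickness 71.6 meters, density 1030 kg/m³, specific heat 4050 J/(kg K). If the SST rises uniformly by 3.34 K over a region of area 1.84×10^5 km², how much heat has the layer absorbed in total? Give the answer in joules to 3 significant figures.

1.84×10^20 J

Areal heat capacity C = ρ c_p D = 1030 × 4050 × 71.6 = 2.99×10^8 J m⁻² K⁻¹.
Heat per unit area: q = C ΔT = 2.99×10^8 × 3.34 = 9.98×10^8 J/m².
Total heat: Q = q × A = 9.98×10^8 × (1.84×10^5 × 10⁶ m²) = 1.84×10^20 J.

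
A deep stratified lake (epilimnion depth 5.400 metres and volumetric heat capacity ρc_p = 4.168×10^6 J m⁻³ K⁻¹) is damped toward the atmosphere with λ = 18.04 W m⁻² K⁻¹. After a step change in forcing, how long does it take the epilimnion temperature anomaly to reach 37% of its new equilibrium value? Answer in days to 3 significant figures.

Areal heat capacity C = ρc_p × D = 4.168×10^6 × 5.400 = 2.25×10^7 J/(m^2 K).
τ = C / λ = 2.25×10^7 / 18.04 = 1.25×10^6 s.
Fraction reached: 1 − e^(−t/τ) = 0.37 ⇒ t = −τ ln(1 − 0.37) = τ × 0.462.
t = 5.76×10^5 s = 6.67 days.

6.67 days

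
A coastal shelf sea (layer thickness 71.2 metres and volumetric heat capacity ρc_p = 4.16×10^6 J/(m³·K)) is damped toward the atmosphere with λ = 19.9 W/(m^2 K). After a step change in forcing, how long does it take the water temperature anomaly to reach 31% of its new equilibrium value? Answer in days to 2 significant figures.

64 days

Areal heat capacity C = ρc_p × D = 4.16×10^6 × 71.2 = 2.96×10^8 J/(m²·K).
τ = C / λ = 2.96×10^8 / 19.9 = 1.49×10^7 s.
Fraction reached: 1 − e^(−t/τ) = 0.31 ⇒ t = −τ ln(1 − 0.31) = τ × 0.371.
t = 5.52×10^6 s = 63.9 days.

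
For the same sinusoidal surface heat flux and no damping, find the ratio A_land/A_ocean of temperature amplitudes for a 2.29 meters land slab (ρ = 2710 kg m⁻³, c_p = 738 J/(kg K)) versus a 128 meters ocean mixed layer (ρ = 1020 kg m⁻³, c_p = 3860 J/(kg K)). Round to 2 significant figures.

110

C_ocean = 1020 × 3860 × 128 = 5.04×10^8 J/(m²·K).
C_land = 2710 × 738 × 2.29 = 4.58×10^6 J/(m²·K).
Undamped amplitude ∝ 1/C, so A_land/A_ocean = C_ocean/C_land = 110.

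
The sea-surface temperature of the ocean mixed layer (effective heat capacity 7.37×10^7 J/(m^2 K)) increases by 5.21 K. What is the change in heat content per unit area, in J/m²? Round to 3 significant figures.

Areal heat capacity C = 7.37×10^7 J/(m^2 K) (given).
ΔQ = C ΔT = 7.37×10^7 × 5.21 = 3.84×10^8 J/m².

3.84×10^8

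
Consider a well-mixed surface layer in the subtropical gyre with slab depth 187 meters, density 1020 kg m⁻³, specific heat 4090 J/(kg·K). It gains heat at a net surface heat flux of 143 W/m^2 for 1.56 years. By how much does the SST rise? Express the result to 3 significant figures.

Areal heat capacity C = ρ c_p D = 1020 × 4090 × 187 = 7.80×10^8 J/(m²·K).
Net heat input Q = F Δt = 143 × (1.56 years × 3.156×10^7 s/year) = 7.04×10^9 J/m².
ΔT = Q / C = 7.04×10^9 / 7.80×10^8 = 9.02 K.

9.02 K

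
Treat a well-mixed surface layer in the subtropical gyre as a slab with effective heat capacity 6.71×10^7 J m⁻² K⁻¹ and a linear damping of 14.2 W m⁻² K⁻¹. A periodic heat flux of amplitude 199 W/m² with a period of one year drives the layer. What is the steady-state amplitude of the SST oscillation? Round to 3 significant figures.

10.2 K

Areal heat capacity C = 6.71×10^7 J m⁻² K⁻¹ (given).
Angular frequency ω = 2π / T = 2π / 3.15×10^7 s = 1.99×10^-7 s⁻¹.
√((Cω)² + λ²) = √((13.4)² + 14.2²) = 19.5 W/(m²·K).
Amplitude A = F₀ / √((Cω)²+λ²) = 199 / 19.5 = 10.2 K.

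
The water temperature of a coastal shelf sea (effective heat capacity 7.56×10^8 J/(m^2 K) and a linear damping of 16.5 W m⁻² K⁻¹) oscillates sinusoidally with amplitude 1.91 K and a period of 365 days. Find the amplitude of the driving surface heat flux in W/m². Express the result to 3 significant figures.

289

Areal heat capacity C = 7.56×10^8 J/(m^2 K) (given).
ω = 2π / 3.15×10^7 s = 1.99×10^-7 s⁻¹.
√((Cω)² + λ²) = √((151)² + 16.5²) = 152 W/(m²·K).
F₀ = A × √((Cω)²+λ²) = 1.91 × 152 = 289 W/m².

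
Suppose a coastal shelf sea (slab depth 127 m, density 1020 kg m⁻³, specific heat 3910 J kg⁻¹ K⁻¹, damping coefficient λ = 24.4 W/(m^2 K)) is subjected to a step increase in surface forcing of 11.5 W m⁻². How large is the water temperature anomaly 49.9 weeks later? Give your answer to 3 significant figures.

Areal heat capacity C = ρ c_p D = 1020 × 3910 × 127 = 5.07×10^8 J m⁻² K⁻¹.
τ = C / λ = 5.07×10^8 / 24.4 = 2.08×10^7 s.
Equilibrium anomaly ΔT_eq = F / λ = 11.5 / 24.4 = 0.471 K.
t = 49.9 weeks = 3.02×10^7 s, so t/τ = 1.45.
ΔT(t) = ΔT_eq (1 − e^(−t/τ)) = 0.471 × (1 − e^−1.45) = 0.361 K.

0.361 K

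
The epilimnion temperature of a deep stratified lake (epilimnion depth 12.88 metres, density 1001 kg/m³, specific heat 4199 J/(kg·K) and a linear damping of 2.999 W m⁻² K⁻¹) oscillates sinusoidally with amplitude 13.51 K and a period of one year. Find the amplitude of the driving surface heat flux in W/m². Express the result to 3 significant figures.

Areal heat capacity C = ρ c_p D = 1001 × 4199 × 12.88 = 5.41×10^7 J/(m²·K).
ω = 2π / 3.15×10^7 s = 1.99×10^-7 s⁻¹.
√((Cω)² + λ²) = √((10.8)² + 2.999²) = 11.2 W/(m²·K).
F₀ = A × √((Cω)²+λ²) = 13.51 × 11.2 = 151 W/m².

151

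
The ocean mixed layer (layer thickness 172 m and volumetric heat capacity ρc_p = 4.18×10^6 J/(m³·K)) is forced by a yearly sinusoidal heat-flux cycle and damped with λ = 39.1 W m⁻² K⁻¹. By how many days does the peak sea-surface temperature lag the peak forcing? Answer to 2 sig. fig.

Areal heat capacity C = ρc_p × D = 4.18×10^6 × 172 = 7.19×10^8 J/(m^2 K).
ω = 2π / 3.15×10^7 s = 1.99×10^-7 s⁻¹.
Phase lag φ = arctan(Cω/λ) = arctan(143/39.1) = 1.30 rad.
Time lag = φ / ω = 1.30 / 1.99×10^-7 = 6.55×10^6 s = 75.8 days.

76 days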